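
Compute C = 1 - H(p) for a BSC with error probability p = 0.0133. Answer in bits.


H(p) = -p*log2(p) - (1-p)*log2(1-p) = -0.0133*log2(0.0133) - 0.9867*log2(0.9867) = 0.082891 + 0.019060 = 0.102. C = 1 - H(p) = 1 - 0.102 = 0.898

0.898 bits


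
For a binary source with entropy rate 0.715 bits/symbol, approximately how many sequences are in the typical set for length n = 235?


log2|A_typical| = nH = 235 * 0.715 = 168.025, so |A_typical| ~ 2^168.025 = 3.807e+50

3.807e+50


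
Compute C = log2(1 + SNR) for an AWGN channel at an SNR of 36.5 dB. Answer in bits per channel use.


SNR_linear = 10^(36.5/10) = 4466.8359; C = log2(1 + SNR_linear) = log2(1 + 4466.8359) = 12.1254

12.1254 bits/channel use


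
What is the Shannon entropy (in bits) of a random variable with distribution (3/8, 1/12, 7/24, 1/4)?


H = -sum(p_i * log2(p_i)). Terms: -(3/8)*log2(3/8) = 0.530639; -(1/12)*log2(1/12) = 0.298747; -(7/24)*log2(7/24) = 0.518469; -(1/4)*log2(1/4) = 0.500000. H = 0.530639 + 0.298747 + 0.518469 + 0.500000 = 1.8479

1.8479 bits


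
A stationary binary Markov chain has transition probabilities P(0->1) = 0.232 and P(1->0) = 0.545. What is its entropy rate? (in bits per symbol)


Stationary distribution: pi_0 = p10/(p01+p10) = 0.7014, pi_1 = 0.2986. Entropy rate H' = pi_0*H(p01) + pi_1*H(p10) = 0.7014*0.7815 + 0.2986*0.9941 = 0.845

0.845 bits/symbol


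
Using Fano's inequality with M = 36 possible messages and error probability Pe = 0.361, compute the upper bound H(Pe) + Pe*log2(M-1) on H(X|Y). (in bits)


H(Pe) = -Pe*log2(Pe) - (1-Pe)*log2(1-Pe) = -0.361*log2(0.361) - 0.639*log2(0.639) = 0.530644 + 0.412866 = 0.9435. Pe*log2(M-1) = 0.361*log2(35) = 1.851671. Bound = H(Pe) + Pe*log2(M-1) = 0.530644 + 0.412866 + 1.851671 = 2.7952

2.7952 bits


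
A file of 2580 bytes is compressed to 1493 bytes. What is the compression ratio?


Ratio = original / compressed = 2580 / 1493 = 1.7281

1.7281


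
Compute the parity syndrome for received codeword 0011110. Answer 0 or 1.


Syndrome = XOR of all bits = 0 XOR 0 XOR 1 XOR 1 XOR 1 XOR 1 XOR 0 = 0

0


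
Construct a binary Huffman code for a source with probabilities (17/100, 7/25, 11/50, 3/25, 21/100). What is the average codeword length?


Huffman construction (repeatedly merge the two least-probable nodes; each merge adds 1 bit to every symbol beneath it): 3/25 + 17/100 = 29/100; 21/100 + 11/50 = 43/100; 7/25 + 29/100 = 57/100; 43/100 + 57/100 = 1. Resulting codeword lengths (in the order the probabilities were given): (3, 2, 2, 3, 2). L_avg = sum(p_i * l_i) = 17/100*3 + 7/25*2 + 11/50*2 + 3/25*3 + 21/100*2 = 229/100 = 2.29

2.29 bits


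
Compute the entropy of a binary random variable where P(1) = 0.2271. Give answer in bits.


H = -p*log2(p) - (1-p)*log2(1-p). -0.2271*log2(0.2271) = 0.485676; -0.7729*log2(0.7729) = 0.287245. H = 0.485676 + 0.287245 = 0.7729

0.7729 bits


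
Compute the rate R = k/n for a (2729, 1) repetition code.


Rate = k/n = 1/2729

1/2729


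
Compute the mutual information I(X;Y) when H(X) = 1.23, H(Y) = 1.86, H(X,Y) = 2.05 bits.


I(X;Y) = H(X) + H(Y) - H(X,Y) = 1.23 + 1.86 - 2.05 = 1.04

1.04 bits


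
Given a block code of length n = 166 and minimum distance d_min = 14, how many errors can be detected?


Detection capability = d_min - 1 = 14 - 1 = 13

13 errors


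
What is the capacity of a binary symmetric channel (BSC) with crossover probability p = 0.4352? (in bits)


H(p) = -p*log2(p) - (1-p)*log2(1-p) = -0.4352*log2(0.4352) - 0.5648*log2(0.5648) = 0.522349 + 0.465501 = 0.9878. C = 1 - H(p) = 1 - 0.9878 = 0.0122

0.0122 bits


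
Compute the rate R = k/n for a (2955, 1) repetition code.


Rate = k/n = 1/2955

1/2955


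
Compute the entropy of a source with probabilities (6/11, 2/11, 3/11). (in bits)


H = -sum(p_i * log2(p_i)). Terms: -(6/11)*log2(6/11) = 0.476983; -(2/11)*log2(2/11) = 0.447169; -(3/11)*log2(3/11) = 0.511219. H = 0.476983 + 0.447169 + 0.511219 = 1.4354

1.4354 bits


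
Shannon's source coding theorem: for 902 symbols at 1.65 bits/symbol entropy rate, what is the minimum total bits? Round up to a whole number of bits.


Minimum bits >= n * H = 902 * 1.65 = 1488.3, rounded up to a whole number of bits = 1489

1489 bits


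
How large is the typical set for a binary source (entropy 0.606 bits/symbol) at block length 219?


log2|A_typical| = nH = 219 * 0.606 = 132.714, so |A_typical| ~ 2^132.714 = 8.931e+39

8.931e+39


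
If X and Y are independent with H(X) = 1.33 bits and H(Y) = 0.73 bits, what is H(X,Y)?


For independent variables, H(X,Y) = H(X) + H(Y) = 1.33 + 0.73 = 2.06

2.06 bits


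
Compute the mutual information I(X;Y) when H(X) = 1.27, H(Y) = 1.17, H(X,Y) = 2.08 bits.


I(X;Y) = H(X) + H(Y) - H(X,Y) = 1.27 + 1.17 - 2.08 = 0.36

0.36 bits


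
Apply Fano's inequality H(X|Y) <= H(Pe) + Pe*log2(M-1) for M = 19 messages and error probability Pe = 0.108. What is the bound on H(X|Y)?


H(Pe) = -Pe*log2(Pe) - (1-Pe)*log2(1-Pe) = -0.108*log2(0.108) - 0.892*log2(0.892) = 0.346777 + 0.147077 = 0.4939. Pe*log2(M-1) = 0.108*log2(18) = 0.450352. Bound = H(Pe) + Pe*log2(M-1) = 0.346777 + 0.147077 + 0.450352 = 0.9442

0.9442 bits


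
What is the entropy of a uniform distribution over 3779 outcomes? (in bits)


H = log2(n) = log2(3779) = 11.8838

11.8838 bits


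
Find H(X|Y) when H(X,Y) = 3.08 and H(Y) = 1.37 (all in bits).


H(X|Y) = H(X,Y) - H(Y) = 3.08 - 1.37 = 1.71

1.71 bits


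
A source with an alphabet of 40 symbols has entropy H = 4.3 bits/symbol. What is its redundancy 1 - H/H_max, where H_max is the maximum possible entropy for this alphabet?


H_max = log2(K) = log2(40) = 5.3219 bits/symbol. Redundancy = 1 - H/H_max = 1 - 4.3/5.3219 = 1 - 0.808 = 0.192

0.192


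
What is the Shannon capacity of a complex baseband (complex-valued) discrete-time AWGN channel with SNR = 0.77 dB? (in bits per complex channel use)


SNR_linear = 10^(0.77/10) = 1.194; C = log2(1 + SNR_linear) = log2(1 + 1.194) = 1.1336

1.1336 bits/channel use


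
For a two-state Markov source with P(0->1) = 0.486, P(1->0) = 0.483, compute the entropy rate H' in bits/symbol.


Stationary distribution: pi_0 = p10/(p01+p10) = 0.4985, pi_1 = 0.5015. Entropy rate H' = pi_0*H(p01) + pi_1*H(p10) = 0.4985*0.9994 + 0.5015*0.9992 = 0.9993

0.9993 bits/symbol


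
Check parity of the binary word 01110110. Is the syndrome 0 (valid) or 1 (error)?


Syndrome = XOR of all bits = 0 XOR 1 XOR 1 XOR 1 XOR 0 XOR 1 XOR 1 XOR 0 = 1

1


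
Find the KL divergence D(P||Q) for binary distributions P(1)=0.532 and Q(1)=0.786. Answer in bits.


KL = p*log2(p/q) + (1-p)*log2((1-p)/(1-q)) = 0.532*log2(0.532/0.786) + 0.468*log2(0.468/0.214) = 0.2288

0.2288 bits


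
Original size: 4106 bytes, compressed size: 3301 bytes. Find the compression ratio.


Ratio = original / compressed = 4106 / 3301 = 1.2439

1.2439


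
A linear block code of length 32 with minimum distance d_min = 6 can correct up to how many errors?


Correction capability = floor((d-1)/2) = floor((6-1)/2) = 2

2 errors


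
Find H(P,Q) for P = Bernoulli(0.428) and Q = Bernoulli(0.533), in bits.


H(P,Q) = -p*log2(q) - (1-p)*log2(1-q). -0.428*log2(0.533) = 0.388535; -0.572*log2(0.467) = 0.628345. H(P,Q) = 0.388535 + 0.628345 = 1.0169

1.0169 bits


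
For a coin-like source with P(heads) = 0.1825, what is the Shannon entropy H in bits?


H = -p*log2(p) - (1-p)*log2(1-p). -0.1825*log2(0.1825) = 0.447861; -0.8175*log2(0.8175) = 0.237655. H = 0.447861 + 0.237655 = 0.6855

0.6855 bits


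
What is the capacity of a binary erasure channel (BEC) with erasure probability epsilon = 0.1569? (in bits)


C = 1 - epsilon = 1 - 0.1569 = 0.8431

0.8431 bits


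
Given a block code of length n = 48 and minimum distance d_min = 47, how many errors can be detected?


Detection capability = d_min - 1 = 47 - 1 = 46

46 errors


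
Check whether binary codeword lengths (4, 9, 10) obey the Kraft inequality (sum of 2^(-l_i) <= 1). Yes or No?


Kraft sum = sum(2^(-l_i)) = 0.0654, need <= 1. Result: satisfied (a binary prefix-free code with these lengths exists)

Yes


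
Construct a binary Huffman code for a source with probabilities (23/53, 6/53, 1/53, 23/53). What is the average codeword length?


Huffman construction (repeatedly merge the two least-probable nodes; each merge adds 1 bit to every symbol beneath it): 1/53 + 6/53 = 7/53; 7/53 + 23/53 = 30/53; 23/53 + 30/53 = 1. Resulting codeword lengths (in the order the probabilities were given): (2, 3, 3, 1). L_avg = sum(p_i * l_i) = 23/53*2 + 6/53*3 + 1/53*3 + 23/53*1 = 90/53 = 1.6981

1.6981 bits


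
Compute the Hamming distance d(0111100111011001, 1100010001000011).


Count differing positions: ^ . ^ ^ ^ ^ . ^ ^ . . ^ ^ . ^ . = 10 differences

10


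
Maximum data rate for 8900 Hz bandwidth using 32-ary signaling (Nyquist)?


Rate = 2 * B * log2(M) = 2 * 8900 * 5.0 = 89000.0

89000.0 bps


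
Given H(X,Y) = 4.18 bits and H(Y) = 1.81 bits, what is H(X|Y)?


H(X|Y) = H(X,Y) - H(Y) = 4.18 - 1.81 = 2.37

2.37 bits


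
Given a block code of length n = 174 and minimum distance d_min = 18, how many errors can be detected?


Detection capability = d_min - 1 = 18 - 1 = 17

17 errors


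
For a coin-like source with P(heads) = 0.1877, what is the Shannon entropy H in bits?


H = -p*log2(p) - (1-p)*log2(1-p). -0.1877*log2(0.1877) = 0.453014; -0.8123*log2(0.8123) = 0.243621. H = 0.453014 + 0.243621 = 0.6966

0.6966 bits


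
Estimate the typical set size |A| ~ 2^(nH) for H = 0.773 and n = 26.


log2|A_typical| = nH = 26 * 0.773 = 20.098, so |A_typical| ~ 2^20.098 = 1.122e+06

1.122e+06


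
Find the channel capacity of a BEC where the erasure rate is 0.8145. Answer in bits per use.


C = 1 - epsilon = 1 - 0.8145 = 0.1855

0.1855 bits


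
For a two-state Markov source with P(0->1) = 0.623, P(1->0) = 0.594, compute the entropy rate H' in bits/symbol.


Stationary distribution: pi_0 = p10/(p01+p10) = 0.4881, pi_1 = 0.5119. Entropy rate H' = pi_0*H(p01) + pi_1*H(p10) = 0.4881*0.9559 + 0.5119*0.9744 = 0.9653

0.9653 bits/symbol


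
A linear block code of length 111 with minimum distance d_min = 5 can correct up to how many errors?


Correction capability = floor((d-1)/2) = floor((5-1)/2) = 2

2 errors


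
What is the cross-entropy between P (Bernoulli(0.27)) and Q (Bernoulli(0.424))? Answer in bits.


H(P,Q) = -p*log2(q) - (1-p)*log2(1-q). -0.27*log2(0.424) = 0.334223; -0.73*log2(0.576) = 0.580977. H(P,Q) = 0.334223 + 0.580977 = 0.9152

0.9152 bits


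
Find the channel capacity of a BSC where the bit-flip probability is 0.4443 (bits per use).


H(p) = -p*log2(p) - (1-p)*log2(1-p) = -0.4443*log2(0.4443) - 0.5557*log2(0.5557) = 0.520006 + 0.471023 = 0.991. C = 1 - H(p) = 1 - 0.991 = 0.009

0.009 bits


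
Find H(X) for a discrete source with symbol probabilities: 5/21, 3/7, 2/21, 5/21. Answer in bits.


H = -sum(p_i * log2(p_i)). Terms: -(5/21)*log2(5/21) = 0.492950; -(3/7)*log2(3/7) = 0.523882; -(2/21)*log2(2/21) = 0.323078; -(5/21)*log2(5/21) = 0.492950. H = 0.492950 + 0.523882 + 0.323078 + 0.492950 = 1.8329

1.8329 bits


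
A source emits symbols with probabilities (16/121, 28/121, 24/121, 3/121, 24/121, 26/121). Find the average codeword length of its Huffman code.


Huffman construction (repeatedly merge the two least-probable nodes; each merge adds 1 bit to every symbol beneath it): 3/121 + 16/121 = 19/121; 19/121 + 24/121 = 43/121; 24/121 + 26/121 = 50/121; 28/121 + 43/121 = 71/121; 50/121 + 71/121 = 1. Resulting codeword lengths (in the order the probabilities were given): (4, 2, 3, 4, 2, 2). L_avg = sum(p_i * l_i) = 16/121*4 + 28/121*2 + 24/121*3 + 3/121*4 + 24/121*2 + 26/121*2 = 304/121 = 2.5124

2.5124 bits


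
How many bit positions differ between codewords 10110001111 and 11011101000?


Count differing positions: . ^ ^ . ^ ^ . . ^ ^ ^ = 7 differences

7


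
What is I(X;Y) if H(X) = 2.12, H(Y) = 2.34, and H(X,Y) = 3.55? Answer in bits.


I(X;Y) = H(X) + H(Y) - H(X,Y) = 2.12 + 2.34 - 3.55 = 0.91

0.91 bits


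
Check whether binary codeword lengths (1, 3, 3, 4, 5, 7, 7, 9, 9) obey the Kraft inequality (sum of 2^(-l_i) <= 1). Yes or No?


Kraft sum = sum(2^(-l_i)) = 0.8633, need <= 1. Result: satisfied (a binary prefix-free code with these lengths exists)

Yes


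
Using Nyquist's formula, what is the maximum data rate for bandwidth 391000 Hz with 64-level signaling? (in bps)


Rate = 2 * B * log2(M) = 2 * 391000 * 6.0 = 4692000.0

4692000.0 bps


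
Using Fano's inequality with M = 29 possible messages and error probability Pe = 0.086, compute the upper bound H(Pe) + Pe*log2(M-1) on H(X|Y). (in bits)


H(Pe) = -Pe*log2(Pe) - (1-Pe)*log2(1-Pe) = -0.086*log2(0.086) - 0.914*log2(0.914) = 0.304399 + 0.118577 = 0.423. Pe*log2(M-1) = 0.086*log2(28) = 0.413433. Bound = H(Pe) + Pe*log2(M-1) = 0.304399 + 0.118577 + 0.413433 = 0.8364

0.8364 bits


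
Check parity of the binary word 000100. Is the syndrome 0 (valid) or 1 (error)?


Syndrome = XOR of all bits = 0 XOR 0 XOR 0 XOR 1 XOR 0 XOR 0 = 1

1


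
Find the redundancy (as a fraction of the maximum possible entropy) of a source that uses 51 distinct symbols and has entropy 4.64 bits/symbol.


H_max = log2(K) = log2(51) = 5.6724 bits/symbol. Redundancy = 1 - H/H_max = 1 - 4.64/5.6724 = 1 - 0.818 = 0.182

0.182


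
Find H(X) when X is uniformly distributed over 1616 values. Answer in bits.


H = log2(n) = log2(1616) = 10.6582

10.6582 bits


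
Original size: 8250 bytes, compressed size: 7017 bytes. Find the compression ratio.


Ratio = original / compressed = 8250 / 7017 = 1.1757

1.1757


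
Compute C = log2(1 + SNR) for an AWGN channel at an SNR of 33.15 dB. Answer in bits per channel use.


SNR_linear = 10^(33.15/10) = 2065.3802; C = log2(1 + SNR_linear) = log2(1 + 2065.3802) = 11.0129

11.0129 bits/channel use


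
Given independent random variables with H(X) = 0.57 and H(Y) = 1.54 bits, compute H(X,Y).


For independent variables, H(X,Y) = H(X) + H(Y) = 0.57 + 1.54 = 2.11

2.11 bits


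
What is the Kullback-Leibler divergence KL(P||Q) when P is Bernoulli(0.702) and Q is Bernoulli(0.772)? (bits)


KL = p*log2(p/q) + (1-p)*log2((1-p)/(1-q)) = 0.702*log2(0.702/0.772) + 0.298*log2(0.298/0.228) = 0.0188

0.0188 bits


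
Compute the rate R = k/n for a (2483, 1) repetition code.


Rate = k/n = 1/2483

1/2483


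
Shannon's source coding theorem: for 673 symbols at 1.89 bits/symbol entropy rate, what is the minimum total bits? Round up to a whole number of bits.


Minimum bits >= n * H = 673 * 1.89 = 1271.97, rounded up to a whole number of bits = 1272

1272 bits


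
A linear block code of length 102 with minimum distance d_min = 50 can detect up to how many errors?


Detection capability = d_min - 1 = 50 - 1 = 49

49 errors


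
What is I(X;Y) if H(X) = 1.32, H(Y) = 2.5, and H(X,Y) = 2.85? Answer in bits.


I(X;Y) = H(X) + H(Y) - H(X,Y) = 1.32 + 2.5 - 2.85 = 0.97

0.97 bits


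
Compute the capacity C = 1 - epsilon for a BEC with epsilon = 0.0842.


C = 1 - epsilon = 1 - 0.0842 = 0.9158

0.9158 bits


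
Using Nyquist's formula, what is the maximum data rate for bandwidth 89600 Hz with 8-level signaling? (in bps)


Rate = 2 * B * log2(M) = 2 * 89600 * 3.0 = 537600.0

537600.0 bps


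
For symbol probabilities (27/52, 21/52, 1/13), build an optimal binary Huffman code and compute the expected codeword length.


Huffman construction (repeatedly merge the two least-probable nodes; each merge adds 1 bit to every symbol beneath it): 1/13 + 21/52 = 25/52; 25/52 + 27/52 = 1. Resulting codeword lengths (in the order the probabilities were given): (1, 2, 2). L_avg = sum(p_i * l_i) = 27/52*1 + 21/52*2 + 1/13*2 = 77/52 = 1.4808

1.4808 bits


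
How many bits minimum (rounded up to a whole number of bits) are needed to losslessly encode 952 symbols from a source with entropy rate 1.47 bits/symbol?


Minimum bits >= n * H = 952 * 1.47 = 1399.44, rounded up to a whole number of bits = 1400

1400 bits


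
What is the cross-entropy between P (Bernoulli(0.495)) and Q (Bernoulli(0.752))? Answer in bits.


H(P,Q) = -p*log2(q) - (1-p)*log2(1-q). -0.495*log2(0.752) = 0.203542; -0.505*log2(0.248) = 1.015852. H(P,Q) = 0.203542 + 1.015852 = 1.2194

1.2194 bits


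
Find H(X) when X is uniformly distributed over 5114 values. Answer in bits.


H = log2(n) = log2(5114) = 12.3202

12.3202 bits


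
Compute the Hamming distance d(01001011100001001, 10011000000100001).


Count differing positions: ^ ^ . ^ . . ^ ^ ^ . . ^ . ^ . . . = 8 differences

8


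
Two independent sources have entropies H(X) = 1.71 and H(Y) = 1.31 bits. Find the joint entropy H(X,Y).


For independent variables, H(X,Y) = H(X) + H(Y) = 1.71 + 1.31 = 3.02

3.02 bits


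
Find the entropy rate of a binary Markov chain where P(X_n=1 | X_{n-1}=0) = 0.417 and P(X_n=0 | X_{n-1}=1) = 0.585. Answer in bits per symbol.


Stationary distribution: pi_0 = p10/(p01+p10) = 0.5838, pi_1 = 0.4162. Entropy rate H' = pi_0*H(p01) + pi_1*H(p10) = 0.5838*0.98 + 0.4162*0.9791 = 0.9796

0.9796 bits/symbol


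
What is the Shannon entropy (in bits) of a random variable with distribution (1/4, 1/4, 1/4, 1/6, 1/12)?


H = -sum(p_i * log2(p_i)). Terms: -(1/4)*log2(1/4) = 0.500000; -(1/4)*log2(1/4) = 0.500000; -(1/4)*log2(1/4) = 0.500000; -(1/6)*log2(1/6) = 0.430827; -(1/12)*log2(1/12) = 0.298747. H = 0.500000 + 0.500000 + 0.500000 + 0.430827 + 0.298747 = 2.2296

2.2296 bits


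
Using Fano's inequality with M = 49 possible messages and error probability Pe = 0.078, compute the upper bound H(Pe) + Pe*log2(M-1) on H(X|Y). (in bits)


H(Pe) = -Pe*log2(Pe) - (1-Pe)*log2(1-Pe) = -0.078*log2(0.078) - 0.922*log2(0.922) = 0.287070 + 0.108023 = 0.3951. Pe*log2(M-1) = 0.078*log2(48) = 0.435627. Bound = H(Pe) + Pe*log2(M-1) = 0.287070 + 0.108023 + 0.435627 = 0.8307

0.8307 bits


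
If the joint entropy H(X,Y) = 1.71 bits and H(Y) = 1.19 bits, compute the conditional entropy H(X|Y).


H(X|Y) = H(X,Y) - H(Y) = 1.71 - 1.19 = 0.52

0.52 bits


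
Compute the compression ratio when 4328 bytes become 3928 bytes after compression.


Ratio = original / compressed = 4328 / 3928 = 1.1018

1.1018


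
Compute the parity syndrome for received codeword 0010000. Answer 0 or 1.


Syndrome = XOR of all bits = 0 XOR 0 XOR 1 XOR 0 XOR 0 XOR 0 XOR 0 = 1

1


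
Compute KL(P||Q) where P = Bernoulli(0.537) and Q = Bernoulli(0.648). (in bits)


KL = p*log2(p/q) + (1-p)*log2((1-p)/(1-q)) = 0.537*log2(0.537/0.648) + 0.463*log2(0.463/0.352) = 0.0375

0.0375 bits


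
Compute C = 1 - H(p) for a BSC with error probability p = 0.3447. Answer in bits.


H(p) = -p*log2(p) - (1-p)*log2(1-p) = -0.3447*log2(0.3447) - 0.6553*log2(0.6553) = 0.529661 + 0.399584 = 0.9292. C = 1 - H(p) = 1 - 0.9292 = 0.0708

0.0708 bits


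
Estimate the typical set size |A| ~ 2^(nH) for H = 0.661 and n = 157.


log2|A_typical| = nH = 157 * 0.661 = 103.777, so |A_typical| ~ 2^103.777 = 1.738e+31

1.738e+31


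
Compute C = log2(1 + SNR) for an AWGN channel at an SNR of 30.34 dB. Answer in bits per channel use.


SNR_linear = 10^(30.34/10) = 1081.434; C = log2(1 + SNR_linear) = log2(1 + 1081.434) = 10.0801

10.0801 bits/channel use


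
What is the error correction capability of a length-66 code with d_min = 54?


Correction capability = floor((d-1)/2) = floor((54-1)/2) = 26

26 errors


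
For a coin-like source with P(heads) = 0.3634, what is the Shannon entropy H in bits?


H = -p*log2(p) - (1-p)*log2(1-p). -0.3634*log2(0.3634) = 0.530698; -0.6366*log2(0.6366) = 0.414771. H = 0.530698 + 0.414771 = 0.9455

0.9455 bits


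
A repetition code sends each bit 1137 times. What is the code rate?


Rate = k/n = 1/1137

1/1137


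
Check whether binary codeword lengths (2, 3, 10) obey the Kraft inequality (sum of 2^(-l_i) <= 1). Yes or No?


Kraft sum = sum(2^(-l_i)) = 0.376, need <= 1. Result: satisfied (a binary prefix-free code with these lengths exists)

Yes


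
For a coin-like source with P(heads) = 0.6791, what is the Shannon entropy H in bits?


H = -p*log2(p) - (1-p)*log2(1-p). -0.6791*log2(0.6791) = 0.379144; -0.3209*log2(0.3209) = 0.526213. H = 0.379144 + 0.526213 = 0.9054

0.9054 bits


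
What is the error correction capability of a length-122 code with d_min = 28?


Correction capability = floor((d-1)/2) = floor((28-1)/2) = 13

13 errors


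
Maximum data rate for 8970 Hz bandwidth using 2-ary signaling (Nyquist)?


Rate = 2 * B * log2(M) = 2 * 8970 * 1.0 = 17940.0

17940.0 bps


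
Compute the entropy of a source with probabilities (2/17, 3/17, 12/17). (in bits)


H = -sum(p_i * log2(p_i)). Terms: -(2/17)*log2(2/17) = 0.363231; -(3/17)*log2(3/17) = 0.441618; -(12/17)*log2(12/17) = 0.354706. H = 0.363231 + 0.441618 + 0.354706 = 1.1596

1.1596 bits


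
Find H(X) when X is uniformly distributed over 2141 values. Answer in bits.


H = log2(n) = log2(2141) = 11.0641

11.0641 bits


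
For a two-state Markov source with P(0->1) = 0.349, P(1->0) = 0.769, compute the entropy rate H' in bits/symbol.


Stationary distribution: pi_0 = p10/(p01+p10) = 0.6878, pi_1 = 0.3122. Entropy rate H' = pi_0*H(p01) + pi_1*H(p10) = 0.6878*0.9332 + 0.3122*0.7798 = 0.8853

0.8853 bits/symbol


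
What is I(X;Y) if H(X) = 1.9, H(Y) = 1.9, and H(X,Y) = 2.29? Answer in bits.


I(X;Y) = H(X) + H(Y) - H(X,Y) = 1.9 + 1.9 - 2.29 = 1.51

1.51 bits


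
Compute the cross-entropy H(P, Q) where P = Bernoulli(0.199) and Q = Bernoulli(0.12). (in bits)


H(P,Q) = -p*log2(q) - (1-p)*log2(1-q). -0.199*log2(0.12) = 0.608720; -0.801*log2(0.88) = 0.147724. H(P,Q) = 0.608720 + 0.147724 = 0.7564

0.7564 bits


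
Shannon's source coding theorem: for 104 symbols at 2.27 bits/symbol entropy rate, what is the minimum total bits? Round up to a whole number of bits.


Minimum bits >= n * H = 104 * 2.27 = 236.08, rounded up to a whole number of bits = 237

237 bits


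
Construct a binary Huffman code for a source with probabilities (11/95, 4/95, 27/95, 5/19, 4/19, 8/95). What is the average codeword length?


Huffman construction (repeatedly merge the two least-probable nodes; each merge adds 1 bit to every symbol beneath it): 4/95 + 8/95 = 12/95; 11/95 + 12/95 = 23/95; 4/19 + 23/95 = 43/95; 5/19 + 27/95 = 52/95; 43/95 + 52/95 = 1. Resulting codeword lengths (in the order the probabilities were given): (3, 4, 2, 2, 2, 4). L_avg = sum(p_i * l_i) = 11/95*3 + 4/95*4 + 27/95*2 + 5/19*2 + 4/19*2 + 8/95*4 = 45/19 = 2.3684

2.3684 bits


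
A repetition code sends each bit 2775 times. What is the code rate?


Rate = k/n = 1/2775

1/2775


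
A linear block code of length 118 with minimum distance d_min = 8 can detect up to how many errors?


Detection capability = d_min - 1 = 8 - 1 = 7

7 errors


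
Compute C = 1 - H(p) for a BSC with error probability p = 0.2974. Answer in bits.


H(p) = -p*log2(p) - (1-p)*log2(1-p) = -0.2974*log2(0.2974) - 0.7026*log2(0.7026) = 0.520308 + 0.357781 = 0.8781. C = 1 - H(p) = 1 - 0.8781 = 0.1219

0.1219 bits


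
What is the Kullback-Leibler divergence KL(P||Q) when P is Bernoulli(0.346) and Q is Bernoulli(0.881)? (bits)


KL = p*log2(p/q) + (1-p)*log2((1-p)/(1-q)) = 0.346*log2(0.346/0.881) + 0.654*log2(0.654/0.119) = 1.1412

1.1412 bits


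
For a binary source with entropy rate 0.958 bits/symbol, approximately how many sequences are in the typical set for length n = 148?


log2|A_typical| = nH = 148 * 0.958 = 141.784, so |A_typical| ~ 2^141.784 = 4.800e+42

4.800e+42


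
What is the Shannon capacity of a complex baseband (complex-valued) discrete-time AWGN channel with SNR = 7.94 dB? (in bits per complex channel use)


SNR_linear = 10^(7.94/10) = 6.223; C = log2(1 + SNR_linear) = log2(1 + 6.223) = 2.8526

2.8526 bits/channel use


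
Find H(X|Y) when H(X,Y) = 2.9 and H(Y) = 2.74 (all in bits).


H(X|Y) = H(X,Y) - H(Y) = 2.9 - 2.74 = 0.16

0.16 bits


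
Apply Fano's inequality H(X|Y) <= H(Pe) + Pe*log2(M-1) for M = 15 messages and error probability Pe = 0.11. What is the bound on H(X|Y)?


H(Pe) = -Pe*log2(Pe) - (1-Pe)*log2(1-Pe) = -0.11*log2(0.11) - 0.89*log2(0.89) = 0.350287 + 0.149629 = 0.4999. Pe*log2(M-1) = 0.11*log2(14) = 0.418809. Bound = H(Pe) + Pe*log2(M-1) = 0.350287 + 0.149629 + 0.418809 = 0.9187

0.9187 bits


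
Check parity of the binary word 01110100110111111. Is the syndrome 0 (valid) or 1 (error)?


Syndrome = XOR of all bits = 0 XOR 1 XOR 1 XOR 1 XOR 0 XOR 1 XOR 0 XOR 0 XOR 1 XOR 1 XOR 0 XOR 1 XOR 1 XOR 1 XOR 1 XOR 1 XOR 1 = 0

0


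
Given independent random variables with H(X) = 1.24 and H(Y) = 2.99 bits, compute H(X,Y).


For independent variables, H(X,Y) = H(X) + H(Y) = 1.24 + 2.99 = 4.23

4.23 bits


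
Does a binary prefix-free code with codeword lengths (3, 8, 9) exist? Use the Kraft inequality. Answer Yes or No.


Kraft sum = sum(2^(-l_i)) = 0.1309, need <= 1. Result: satisfied (a binary prefix-free code with these lengths exists)

Yes


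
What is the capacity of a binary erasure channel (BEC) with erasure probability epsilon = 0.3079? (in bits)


C = 1 - epsilon = 1 - 0.3079 = 0.6921

0.6921 bits


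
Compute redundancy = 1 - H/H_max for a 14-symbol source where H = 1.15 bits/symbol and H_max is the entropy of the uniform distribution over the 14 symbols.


H_max = log2(K) = log2(14) = 3.8074 bits/symbol. Redundancy = 1 - H/H_max = 1 - 1.15/3.8074 = 1 - 0.302 = 0.698

0.698


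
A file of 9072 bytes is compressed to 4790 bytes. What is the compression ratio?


Ratio = original / compressed = 9072 / 4790 = 1.8939

1.8939


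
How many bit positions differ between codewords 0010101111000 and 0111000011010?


Count differing positions: . ^ . ^ ^ . ^ ^ . . . ^ . = 6 differences

6


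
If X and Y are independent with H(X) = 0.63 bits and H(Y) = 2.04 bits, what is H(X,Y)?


For independent variables, H(X,Y) = H(X) + H(Y) = 0.63 + 2.04 = 2.67

2.67 bits


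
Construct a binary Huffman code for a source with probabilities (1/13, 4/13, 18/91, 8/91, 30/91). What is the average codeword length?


Huffman construction (repeatedly merge the two least-probable nodes; each merge adds 1 bit to every symbol beneath it): 1/13 + 8/91 = 15/91; 15/91 + 18/91 = 33/91; 4/13 + 30/91 = 58/91; 33/91 + 58/91 = 1. Resulting codeword lengths (in the order the probabilities were given): (3, 2, 2, 3, 2). L_avg = sum(p_i * l_i) = 1/13*3 + 4/13*2 + 18/91*2 + 8/91*3 + 30/91*2 = 197/91 = 2.1648

2.1648 bits


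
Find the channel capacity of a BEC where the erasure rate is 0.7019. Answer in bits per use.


C = 1 - epsilon = 1 - 0.7019 = 0.2981

0.2981 bits


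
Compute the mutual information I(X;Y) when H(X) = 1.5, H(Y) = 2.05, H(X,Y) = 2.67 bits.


I(X;Y) = H(X) + H(Y) - H(X,Y) = 1.5 + 2.05 - 2.67 = 0.88

0.88 bits


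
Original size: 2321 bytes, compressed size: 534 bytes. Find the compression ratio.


Ratio = original / compressed = 2321 / 534 = 4.3464

4.3464


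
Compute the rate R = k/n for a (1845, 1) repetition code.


Rate = k/n = 1/1845

1/1845


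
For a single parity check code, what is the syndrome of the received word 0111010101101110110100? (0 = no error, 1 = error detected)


Syndrome = XOR of all bits = 0 XOR 1 XOR 1 XOR 1 XOR 0 XOR 1 XOR 0 XOR 1 XOR 0 XOR 1 XOR 1 XOR 0 XOR 1 XOR 1 XOR 1 XOR 0 XOR 1 XOR 1 XOR 0 XOR 1 XOR 0 XOR 0 = 1

1


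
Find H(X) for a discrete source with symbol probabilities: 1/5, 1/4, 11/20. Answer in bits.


H = -sum(p_i * log2(p_i)). Terms: -(1/5)*log2(1/5) = 0.464386; -(1/4)*log2(1/4) = 0.500000; -(11/20)*log2(11/20) = 0.474373. H = 0.464386 + 0.500000 + 0.474373 = 1.4388

1.4388 bits


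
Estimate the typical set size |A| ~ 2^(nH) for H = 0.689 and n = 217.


log2|A_typical| = nH = 217 * 0.689 = 149.513, so |A_typical| ~ 2^149.513 = 1.018e+45

1.018e+45


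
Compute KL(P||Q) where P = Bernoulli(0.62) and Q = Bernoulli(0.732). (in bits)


KL = p*log2(p/q) + (1-p)*log2((1-p)/(1-q)) = 0.62*log2(0.62/0.732) + 0.38*log2(0.38/0.268) = 0.0429

0.0429 bits


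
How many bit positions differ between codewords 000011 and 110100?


Count differing positions: ^ ^ . ^ ^ ^ = 5 differences

5


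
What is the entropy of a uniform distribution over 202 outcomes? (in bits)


H = log2(n) = log2(202) = 7.6582

7.6582 bits


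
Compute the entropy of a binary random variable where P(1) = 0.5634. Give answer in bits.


H = -p*log2(p) - (1-p)*log2(1-p). -0.5634*log2(0.5634) = 0.466365; -0.4366*log2(0.4366) = 0.522006. H = 0.466365 + 0.522006 = 0.9884

0.9884 bits


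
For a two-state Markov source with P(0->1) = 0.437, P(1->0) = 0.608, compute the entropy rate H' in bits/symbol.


Stationary distribution: pi_0 = p10/(p01+p10) = 0.5818, pi_1 = 0.4182. Entropy rate H' = pi_0*H(p01) + pi_1*H(p10) = 0.5818*0.9885 + 0.4182*0.9661 = 0.9791

0.9791 bits/symbol


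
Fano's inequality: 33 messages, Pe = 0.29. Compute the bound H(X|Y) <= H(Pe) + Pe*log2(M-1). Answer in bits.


H(Pe) = -Pe*log2(Pe) - (1-Pe)*log2(1-Pe) = -0.29*log2(0.29) - 0.71*log2(0.71) = 0.517904 + 0.350817 = 0.8687. Pe*log2(M-1) = 0.29*log2(32) = 1.450000. Bound = H(Pe) + Pe*log2(M-1) = 0.517904 + 0.350817 + 1.450000 = 2.3187

2.3187 bits


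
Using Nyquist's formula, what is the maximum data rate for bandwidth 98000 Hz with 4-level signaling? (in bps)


Rate = 2 * B * log2(M) = 2 * 98000 * 2.0 = 392000.0

392000.0 bps


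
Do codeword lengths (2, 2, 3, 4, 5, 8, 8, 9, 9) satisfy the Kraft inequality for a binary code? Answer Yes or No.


Kraft sum = sum(2^(-l_i)) = 0.7305, need <= 1. Result: satisfied (a binary prefix-free code with these lengths exists)

Yes


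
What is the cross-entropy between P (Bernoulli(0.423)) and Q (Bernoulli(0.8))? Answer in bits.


H(P,Q) = -p*log2(q) - (1-p)*log2(1-q). -0.423*log2(0.8) = 0.136176; -0.577*log2(0.2) = 1.339753. H(P,Q) = 0.136176 + 1.339753 = 1.4759

1.4759 bits


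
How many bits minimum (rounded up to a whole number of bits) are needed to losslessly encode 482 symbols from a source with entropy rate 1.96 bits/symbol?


Minimum bits >= n * H = 482 * 1.96 = 944.72, rounded up to a whole number of bits = 945

945 bits


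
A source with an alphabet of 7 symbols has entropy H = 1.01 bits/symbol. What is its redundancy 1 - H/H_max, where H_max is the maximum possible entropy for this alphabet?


H_max = log2(K) = log2(7) = 2.8074 bits/symbol. Redundancy = 1 - H/H_max = 1 - 1.01/2.8074 = 1 - 0.3598 = 0.6402

0.6402


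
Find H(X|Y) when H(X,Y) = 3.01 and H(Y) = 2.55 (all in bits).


H(X|Y) = H(X,Y) - H(Y) = 3.01 - 2.55 = 0.46

0.46 bits


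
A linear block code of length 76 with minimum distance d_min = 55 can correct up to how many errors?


Correction capability = floor((d-1)/2) = floor((55-1)/2) = 27

27 errors


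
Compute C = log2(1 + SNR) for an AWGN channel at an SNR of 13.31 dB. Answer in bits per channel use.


SNR_linear = 10^(13.31/10) = 21.4289; C = log2(1 + SNR_linear) = log2(1 + 21.4289) = 4.4873

4.4873 bits/channel use


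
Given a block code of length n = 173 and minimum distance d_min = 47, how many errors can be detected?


Detection capability = d_min - 1 = 47 - 1 = 46

46 errors


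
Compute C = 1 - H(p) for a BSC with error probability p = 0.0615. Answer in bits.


H(p) = -p*log2(p) - (1-p)*log2(1-p) = -0.0615*log2(0.0615) - 0.9385*log2(0.9385) = 0.247431 + 0.085940 = 0.3334. C = 1 - H(p) = 1 - 0.3334 = 0.6666

0.6666 bits


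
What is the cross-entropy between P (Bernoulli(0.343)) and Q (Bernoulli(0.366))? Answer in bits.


H(P,Q) = -p*log2(q) - (1-p)*log2(1-q). -0.343*log2(0.366) = 0.497379; -0.657*log2(0.634) = 0.431942. H(P,Q) = 0.497379 + 0.431942 = 0.9293

0.9293 bits


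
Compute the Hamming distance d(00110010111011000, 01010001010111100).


Count differing positions: . ^ ^ . . . ^ ^ ^ . ^ ^ . . ^ . . = 8 differences

8


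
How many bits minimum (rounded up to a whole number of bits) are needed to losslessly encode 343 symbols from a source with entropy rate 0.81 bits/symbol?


Minimum bits >= n * H = 343 * 0.81 = 277.83, rounded up to a whole number of bits = 278

278 bits


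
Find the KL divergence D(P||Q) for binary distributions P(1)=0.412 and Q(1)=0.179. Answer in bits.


KL = p*log2(p/q) + (1-p)*log2((1-p)/(1-q)) = 0.412*log2(0.412/0.179) + 0.588*log2(0.588/0.821) = 0.2123

0.2123 bits


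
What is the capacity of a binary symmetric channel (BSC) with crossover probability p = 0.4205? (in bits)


H(p) = -p*log2(p) - (1-p)*log2(1-p) = -0.4205*log2(0.4205) - 0.5795*log2(0.5795) = 0.525550 + 0.456136 = 0.9817. C = 1 - H(p) = 1 - 0.9817 = 0.0183

0.0183 bits


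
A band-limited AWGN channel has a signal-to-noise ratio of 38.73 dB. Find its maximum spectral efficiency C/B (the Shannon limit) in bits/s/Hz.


SNR_linear = 10^(38.73/10) = 7464.4876; C/B = log2(1 + SNR_linear) = log2(1 + 7464.4876) = 12.866

12.866 bits/s/Hz


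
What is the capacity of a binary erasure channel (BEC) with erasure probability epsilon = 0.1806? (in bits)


C = 1 - epsilon = 1 - 0.1806 = 0.8194

0.8194 bits


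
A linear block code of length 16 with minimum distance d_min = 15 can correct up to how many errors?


Correction capability = floor((d-1)/2) = floor((15-1)/2) = 7

7 errors


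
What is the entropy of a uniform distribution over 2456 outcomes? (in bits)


H = log2(n) = log2(2456) = 11.2621

11.2621 bits


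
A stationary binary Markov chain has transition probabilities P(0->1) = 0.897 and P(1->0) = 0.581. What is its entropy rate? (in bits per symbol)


Stationary distribution: pi_0 = p10/(p01+p10) = 0.3931, pi_1 = 0.6069. Entropy rate H' = pi_0*H(p01) + pi_1*H(p10) = 0.3931*0.4784 + 0.6069*0.981 = 0.7834

0.7834 bits/symbol


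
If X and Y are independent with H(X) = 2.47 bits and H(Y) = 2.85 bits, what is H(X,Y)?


For independent variables, H(X,Y) = H(X) + H(Y) = 2.47 + 2.85 = 5.32

5.32 bits


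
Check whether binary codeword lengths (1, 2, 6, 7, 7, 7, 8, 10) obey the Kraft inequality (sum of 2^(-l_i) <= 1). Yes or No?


Kraft sum = sum(2^(-l_i)) = 0.7939, need <= 1. Result: satisfied (a binary prefix-free code with these lengths exists)

Yes


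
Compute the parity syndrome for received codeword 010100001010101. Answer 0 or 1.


Syndrome = XOR of all bits = 0 XOR 1 XOR 0 XOR 1 XOR 0 XOR 0 XOR 0 XOR 0 XOR 1 XOR 0 XOR 1 XOR 0 XOR 1 XOR 0 XOR 1 = 0

0


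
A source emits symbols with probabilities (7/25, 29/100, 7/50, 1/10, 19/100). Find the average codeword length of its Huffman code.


Huffman construction (repeatedly merge the two least-probable nodes; each merge adds 1 bit to every symbol beneath it): 1/10 + 7/50 = 6/25; 19/100 + 6/25 = 43/100; 7/25 + 29/100 = 57/100; 43/100 + 57/100 = 1. Resulting codeword lengths (in the order the probabilities were given): (2, 2, 3, 3, 2). L_avg = sum(p_i * l_i) = 7/25*2 + 29/100*2 + 7/50*3 + 1/10*3 + 19/100*2 = 56/25 = 2.24

2.24 bits


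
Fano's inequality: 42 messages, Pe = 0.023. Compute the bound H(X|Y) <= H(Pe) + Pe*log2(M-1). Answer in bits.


H(Pe) = -Pe*log2(Pe) - (1-Pe)*log2(1-Pe) = -0.023*log2(0.023) - 0.977*log2(0.977) = 0.125171 + 0.032797 = 0.158. Pe*log2(M-1) = 0.023*log2(41) = 0.123224. Bound = H(Pe) + Pe*log2(M-1) = 0.125171 + 0.032797 + 0.123224 = 0.2812

0.2812 bits


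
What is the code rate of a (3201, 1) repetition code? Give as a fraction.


Rate = k/n = 1/3201

1/3201


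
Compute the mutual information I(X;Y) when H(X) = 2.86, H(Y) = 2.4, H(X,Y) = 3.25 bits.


I(X;Y) = H(X) + H(Y) - H(X,Y) = 2.86 + 2.4 - 3.25 = 2.01

2.01 bits


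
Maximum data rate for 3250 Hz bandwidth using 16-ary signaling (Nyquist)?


Rate = 2 * B * log2(M) = 2 * 3250 * 4.0 = 26000.0

26000.0 bps


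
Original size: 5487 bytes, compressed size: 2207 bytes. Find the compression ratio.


Ratio = original / compressed = 5487 / 2207 = 2.4862

2.4862


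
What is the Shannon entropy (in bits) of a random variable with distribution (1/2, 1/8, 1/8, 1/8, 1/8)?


H = -sum(p_i * log2(p_i)). Terms: -(1/2)*log2(1/2) = 0.500000; -(1/8)*log2(1/8) = 0.375000; -(1/8)*log2(1/8) = 0.375000; -(1/8)*log2(1/8) = 0.375000; -(1/8)*log2(1/8) = 0.375000. H = 0.500000 + 0.375000 + 0.375000 + 0.375000 + 0.375000 = 2.0

2.0 bits


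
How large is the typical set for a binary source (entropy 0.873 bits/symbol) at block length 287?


log2|A_typical| = nH = 287 * 0.873 = 250.551, so |A_typical| ~ 2^250.551 = 2.651e+75

2.651e+75


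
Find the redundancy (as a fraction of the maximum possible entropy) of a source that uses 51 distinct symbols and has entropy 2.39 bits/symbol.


H_max = log2(K) = log2(51) = 5.6724 bits/symbol. Redundancy = 1 - H/H_max = 1 - 2.39/5.6724 = 1 - 0.4213 = 0.5787

0.5787


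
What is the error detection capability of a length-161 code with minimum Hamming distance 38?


Detection capability = d_min - 1 = 38 - 1 = 37

37 errors


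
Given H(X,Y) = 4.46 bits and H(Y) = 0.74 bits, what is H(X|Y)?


H(X|Y) = H(X,Y) - H(Y) = 4.46 - 0.74 = 3.72

3.72 bits


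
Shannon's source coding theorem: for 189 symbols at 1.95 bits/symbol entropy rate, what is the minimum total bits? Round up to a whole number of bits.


Minimum bits >= n * H = 189 * 1.95 = 368.55, rounded up to a whole number of bits = 369

369 bits


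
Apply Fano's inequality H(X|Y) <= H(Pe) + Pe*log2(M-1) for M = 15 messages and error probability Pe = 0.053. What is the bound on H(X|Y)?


H(Pe) = -Pe*log2(Pe) - (1-Pe)*log2(1-Pe) = -0.053*log2(0.053) - 0.947*log2(0.947) = 0.224607 + 0.074400 = 0.299. Pe*log2(M-1) = 0.053*log2(14) = 0.201790. Bound = H(Pe) + Pe*log2(M-1) = 0.224607 + 0.074400 + 0.201790 = 0.5008

0.5008 bits


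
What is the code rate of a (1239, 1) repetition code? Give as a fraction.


Rate = k/n = 1/1239

1/1239


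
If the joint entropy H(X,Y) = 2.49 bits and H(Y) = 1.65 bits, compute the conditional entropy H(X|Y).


H(X|Y) = H(X,Y) - H(Y) = 2.49 - 1.65 = 0.84

0.84 bits


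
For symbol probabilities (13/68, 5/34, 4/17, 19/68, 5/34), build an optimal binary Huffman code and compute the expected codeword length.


Huffman construction (repeatedly merge the two least-probable nodes; each merge adds 1 bit to every symbol beneath it): 5/34 + 5/34 = 5/17; 13/68 + 4/17 = 29/68; 19/68 + 5/17 = 39/68; 29/68 + 39/68 = 1. Resulting codeword lengths (in the order the probabilities were given): (2, 3, 2, 2, 3). L_avg = sum(p_i * l_i) = 13/68*2 + 5/34*3 + 4/17*2 + 19/68*2 + 5/34*3 = 39/17 = 2.2941

2.2941 bits


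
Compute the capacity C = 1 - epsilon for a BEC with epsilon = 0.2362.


C = 1 - epsilon = 1 - 0.2362 = 0.7638

0.7638 bits


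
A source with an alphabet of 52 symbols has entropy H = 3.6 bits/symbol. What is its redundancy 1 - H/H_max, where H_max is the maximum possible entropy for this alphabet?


H_max = log2(K) = log2(52) = 5.7004 bits/symbol. Redundancy = 1 - H/H_max = 1 - 3.6/5.7004 = 1 - 0.6315 = 0.3685

0.3685


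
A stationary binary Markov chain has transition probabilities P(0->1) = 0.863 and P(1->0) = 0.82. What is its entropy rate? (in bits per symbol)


Stationary distribution: pi_0 = p10/(p01+p10) = 0.4872, pi_1 = 0.5128. Entropy rate H' = pi_0*H(p01) + pi_1*H(p10) = 0.4872*0.5763 + 0.5128*0.6801 = 0.6295

0.6295 bits/symbol


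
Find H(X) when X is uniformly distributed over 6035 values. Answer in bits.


H = log2(n) = log2(6035) = 12.5591

12.5591 bits


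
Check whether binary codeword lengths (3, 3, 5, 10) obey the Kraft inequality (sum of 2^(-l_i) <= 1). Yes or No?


Kraft sum = sum(2^(-l_i)) = 0.2822, need <= 1. Result: satisfied (a binary prefix-free code with these lengths exists)

Yes
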